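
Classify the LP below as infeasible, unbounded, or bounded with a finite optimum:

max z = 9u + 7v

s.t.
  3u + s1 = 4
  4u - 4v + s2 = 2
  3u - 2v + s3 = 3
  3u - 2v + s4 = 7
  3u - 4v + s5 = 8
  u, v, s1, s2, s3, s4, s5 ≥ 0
Feasible point: (0, 0) satisfies every constraint, so the LP is feasible.
Direction d = (0, 1): for each constraint row a, a·d ≤ 0 —
  (3)(0) + (0)(1) = 0 ≤ 0
  (4)(0) + (-4)(1) = -4 ≤ 0
  (3)(0) + (-2)(1) = -2 ≤ 0
  (3)(0) + (-2)(1) = -2 ≤ 0
  (3)(0) + (-4)(1) = -4 ≤ 0
and d ≥ 0, so (0, 0) + t·d stays feasible for every t ≥ 0. Along this ray z = 9u + 7v changes by 7 per unit t, so z → +∞.

Unbounded: there is a feasible ray along which z → +∞.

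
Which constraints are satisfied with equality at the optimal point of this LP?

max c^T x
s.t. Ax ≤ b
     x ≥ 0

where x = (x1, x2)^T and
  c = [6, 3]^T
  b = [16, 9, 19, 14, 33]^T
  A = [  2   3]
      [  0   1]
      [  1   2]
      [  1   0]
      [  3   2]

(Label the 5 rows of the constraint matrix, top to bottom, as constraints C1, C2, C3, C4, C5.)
Optimal: x1 = 8, x2 = 0
Binding: C1, x2 ≥ 0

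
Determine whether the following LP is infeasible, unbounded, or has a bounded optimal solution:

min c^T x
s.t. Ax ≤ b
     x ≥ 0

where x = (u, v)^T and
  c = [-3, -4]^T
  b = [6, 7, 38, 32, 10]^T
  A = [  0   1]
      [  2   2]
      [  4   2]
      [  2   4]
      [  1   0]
The point (0, 3.5) satisfies every constraint, so the LP is feasible; the constraints give u ≤ 10 and v ≤ 6, which with u, v ≥ 0 keep the feasible region inside a bounded box. A feasible, bounded LP attains a finite optimum at a vertex.

Evaluating z = -3u - 4v at each vertex:
  (0, 0): z = 0
  (3.5, 0): z = -10.5
  (0, 3.5): z = -14

The LP has an optimal solution: (0, 3.5) with z = -14.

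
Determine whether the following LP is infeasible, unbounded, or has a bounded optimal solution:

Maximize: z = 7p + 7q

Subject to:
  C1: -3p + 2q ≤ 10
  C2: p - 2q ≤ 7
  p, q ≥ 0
Feasible point: (0, 0) satisfies every constraint, so the LP is feasible.
Direction d = (1, 1): for each constraint row a, a·d ≤ 0 —
  (-3)(1) + (2)(1) = -1 ≤ 0
  (1)(1) + (-2)(1) = -1 ≤ 0
and d ≥ 0, so (0, 0) + t·d stays feasible for every t ≥ 0. Along this ray z = 7p + 7q changes by 14 per unit t, so z → +∞.

Unbounded: there is a feasible ray along which z → +∞.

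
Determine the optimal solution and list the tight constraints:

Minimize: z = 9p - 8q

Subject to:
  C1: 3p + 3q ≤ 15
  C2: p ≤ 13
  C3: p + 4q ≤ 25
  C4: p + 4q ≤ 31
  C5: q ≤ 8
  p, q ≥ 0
Optimal: p = 0, q = 5
Binding: C1, p ≥ 0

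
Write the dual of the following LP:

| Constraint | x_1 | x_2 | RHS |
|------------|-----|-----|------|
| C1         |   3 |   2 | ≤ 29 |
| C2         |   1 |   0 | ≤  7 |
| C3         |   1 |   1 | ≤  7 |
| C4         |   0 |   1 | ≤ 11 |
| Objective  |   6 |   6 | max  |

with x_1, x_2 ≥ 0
Minimize: z = 29y1 + 7y2 + 7y3 + 11y4

Subject to:
  C1: -3y1 - y2 - y3 ≤ -6
  C2: -2y1 - y3 - y4 ≤ -6
  y1, y2, y3, y4 ≥ 0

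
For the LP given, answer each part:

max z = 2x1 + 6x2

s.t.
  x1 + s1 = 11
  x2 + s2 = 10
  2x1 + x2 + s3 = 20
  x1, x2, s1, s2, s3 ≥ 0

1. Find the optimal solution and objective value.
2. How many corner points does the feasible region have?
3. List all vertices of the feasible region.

1. x1 = 5, x2 = 10, z = 70
2. 4
3. (0, 0), (10, 0), (5, 10), (0, 10)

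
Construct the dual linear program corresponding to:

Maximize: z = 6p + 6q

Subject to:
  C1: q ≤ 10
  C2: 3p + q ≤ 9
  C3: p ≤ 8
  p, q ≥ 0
Minimize: z = 10y1 + 9y2 + 8y3

Subject to:
  C1: -3y2 - y3 ≤ -6
  C2: -y1 - y2 ≤ -6
  y1, y2, y3 ≥ 0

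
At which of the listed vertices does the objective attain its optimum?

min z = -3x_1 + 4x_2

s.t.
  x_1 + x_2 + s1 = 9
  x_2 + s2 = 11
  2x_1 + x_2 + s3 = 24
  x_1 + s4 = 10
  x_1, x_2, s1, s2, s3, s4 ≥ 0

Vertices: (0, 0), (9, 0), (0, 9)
Evaluating z = -3x_1 + 4x_2 at each vertex:
  (0, 0): z = 0
  (9, 0): z = -27
  (0, 9): z = 36

The smallest value is z = -27, attained at (9, 0).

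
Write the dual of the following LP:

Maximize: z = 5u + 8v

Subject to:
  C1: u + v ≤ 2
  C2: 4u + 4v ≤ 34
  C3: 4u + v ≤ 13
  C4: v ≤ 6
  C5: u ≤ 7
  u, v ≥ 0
Minimize: z = 2y1 + 34y2 + 13y3 + 6y4 + 7y5

Subject to:
  C1: -y1 - 4y2 - 4y3 - y5 ≤ -5
  C2: -y1 - 4y2 - y3 - y4 ≤ -8
  y1, y2, y3, y4, y5 ≥ 0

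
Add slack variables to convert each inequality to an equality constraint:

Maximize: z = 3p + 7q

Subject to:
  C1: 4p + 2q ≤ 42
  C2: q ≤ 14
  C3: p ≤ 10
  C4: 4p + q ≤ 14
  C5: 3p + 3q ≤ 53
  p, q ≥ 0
max z = 3p + 7q

s.t.
  4p + 2q + s1 = 42
  q + s2 = 14
  p + s3 = 10
  4p + q + s4 = 14
  3p + 3q + s5 = 53
  p, q, s1, s2, s3, s4, s5 ≥ 0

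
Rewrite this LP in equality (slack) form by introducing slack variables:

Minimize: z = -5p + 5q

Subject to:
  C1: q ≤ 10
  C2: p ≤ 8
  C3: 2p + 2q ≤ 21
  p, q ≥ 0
min z = -5p + 5q

s.t.
  q + s1 = 10
  p + s2 = 8
  2p + 2q + s3 = 21
  p, q, s1, s2, s3 ≥ 0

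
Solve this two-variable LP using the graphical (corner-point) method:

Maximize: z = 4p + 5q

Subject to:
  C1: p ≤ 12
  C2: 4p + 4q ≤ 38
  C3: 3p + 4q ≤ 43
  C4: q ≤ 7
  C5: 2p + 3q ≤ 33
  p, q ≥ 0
Each vertex is the intersection of two constraint boundaries that also satisfies all remaining constraints:
  p = 0 and q = 0 → (0, 0)
  4p + 4q = 38 and q = 0 → (9.5, 0)
  4p + 4q = 38 and q = 7 → (2.5, 7)
  q = 7 and p = 0 → (0, 7)

Evaluating z = 4p + 5q at each vertex:
  (0, 0): z = 0
  (9.5, 0): z = 38
  (2.5, 7): z = 45
  (0, 7): z = 35

The maximum is at (2.5, 7) with z = 45.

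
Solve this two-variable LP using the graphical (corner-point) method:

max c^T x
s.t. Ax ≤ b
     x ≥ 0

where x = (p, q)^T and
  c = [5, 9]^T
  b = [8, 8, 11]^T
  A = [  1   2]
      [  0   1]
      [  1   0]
Each vertex is the intersection of two constraint boundaries that also satisfies all remaining constraints:
  p = 0 and q = 0 → (0, 0)
  p + 2q = 8 and q = 0 → (8, 0)
  p + 2q = 8 and p = 0 → (0, 4)

Evaluating z = 5p + 9q at each vertex:
  (0, 0): z = 0
  (8, 0): z = 40
  (0, 4): z = 36

The maximum is at (8, 0) with z = 40.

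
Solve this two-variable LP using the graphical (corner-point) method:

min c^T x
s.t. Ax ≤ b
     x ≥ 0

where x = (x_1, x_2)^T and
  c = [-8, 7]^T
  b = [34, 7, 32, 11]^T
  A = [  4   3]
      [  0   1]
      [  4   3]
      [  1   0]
x_1 = 8, x_2 = 0, z = -64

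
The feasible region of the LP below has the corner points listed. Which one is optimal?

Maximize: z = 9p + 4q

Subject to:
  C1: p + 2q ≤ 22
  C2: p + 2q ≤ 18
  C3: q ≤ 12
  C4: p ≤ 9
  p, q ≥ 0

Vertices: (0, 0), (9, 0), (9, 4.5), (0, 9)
(9, 4.5) with z = 99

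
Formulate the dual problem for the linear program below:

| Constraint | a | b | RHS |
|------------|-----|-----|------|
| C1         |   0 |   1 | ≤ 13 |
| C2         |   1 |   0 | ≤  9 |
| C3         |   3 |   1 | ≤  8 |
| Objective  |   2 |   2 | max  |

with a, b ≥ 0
Minimize: z = 13y1 + 9y2 + 8y3

Subject to:
  C1: -y2 - 3y3 ≤ -2
  C2: -y1 - y3 ≤ -2
  y1, y2, y3 ≥ 0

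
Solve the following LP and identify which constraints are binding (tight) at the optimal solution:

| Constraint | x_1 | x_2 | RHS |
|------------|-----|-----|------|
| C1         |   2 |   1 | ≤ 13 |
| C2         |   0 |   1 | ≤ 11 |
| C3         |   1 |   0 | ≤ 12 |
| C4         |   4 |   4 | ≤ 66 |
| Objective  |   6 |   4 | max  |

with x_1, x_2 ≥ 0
Optimal: x_1 = 1, x_2 = 11
Slack at optimum:
  C1: slack = 0 (binding)
  C2: slack = 0 (binding)
  C3: slack = 11
  C4: slack = 18
  x_1 ≥ 0: x_1 = 1
  x_2 ≥ 0: x_2 = 11
Binding constraints: C1, C2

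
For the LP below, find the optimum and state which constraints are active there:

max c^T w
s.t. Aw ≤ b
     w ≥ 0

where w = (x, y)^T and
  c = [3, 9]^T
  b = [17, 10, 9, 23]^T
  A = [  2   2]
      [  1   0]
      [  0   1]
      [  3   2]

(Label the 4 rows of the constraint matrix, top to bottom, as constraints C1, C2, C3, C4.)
Optimal: x = 0, y = 8.5
Binding: C1, x ≥ 0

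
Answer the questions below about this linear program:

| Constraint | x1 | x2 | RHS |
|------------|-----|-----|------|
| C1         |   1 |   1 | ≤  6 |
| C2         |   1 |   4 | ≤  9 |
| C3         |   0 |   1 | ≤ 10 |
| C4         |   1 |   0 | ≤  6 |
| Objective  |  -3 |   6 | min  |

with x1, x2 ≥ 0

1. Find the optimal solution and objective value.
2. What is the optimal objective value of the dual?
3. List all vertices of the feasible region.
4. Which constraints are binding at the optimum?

1. x1 = 6, x2 = 0, z = -18
2. -18 (by strong duality, equal to the primal optimum)
3. (0, 0), (6, 0), (5, 1), (0, 2.25)
4. C1, C4, x2 ≥ 0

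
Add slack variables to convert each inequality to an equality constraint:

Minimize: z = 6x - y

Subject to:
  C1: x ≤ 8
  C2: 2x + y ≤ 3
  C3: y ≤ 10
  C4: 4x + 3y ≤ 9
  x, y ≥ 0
min z = 6x - y

s.t.
  x + s1 = 8
  2x + y + s2 = 3
  y + s3 = 10
  4x + 3y + s4 = 9
  x, y, s1, s2, s3, s4 ≥ 0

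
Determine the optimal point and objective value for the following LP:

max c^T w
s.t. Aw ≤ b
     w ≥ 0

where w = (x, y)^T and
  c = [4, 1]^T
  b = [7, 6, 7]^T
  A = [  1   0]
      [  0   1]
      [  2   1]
x = 3.5, y = 0, z = 14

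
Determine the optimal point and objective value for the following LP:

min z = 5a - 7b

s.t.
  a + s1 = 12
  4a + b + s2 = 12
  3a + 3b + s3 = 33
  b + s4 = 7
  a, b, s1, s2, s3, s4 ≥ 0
a = 0, b = 7, z = -49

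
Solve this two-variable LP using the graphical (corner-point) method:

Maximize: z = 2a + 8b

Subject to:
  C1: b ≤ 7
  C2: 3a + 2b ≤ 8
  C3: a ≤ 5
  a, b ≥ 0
Each vertex is the intersection of two constraint boundaries that also satisfies all remaining constraints:
  a = 0 and b = 0 → (0, 0)
  3a + 2b = 8 and b = 0 → (2.667, 0)
  3a + 2b = 8 and a = 0 → (0, 4)

Evaluating z = 2a + 8b at each vertex:
  (0, 0): z = 0
  (2.667, 0): z = 5.333
  (0, 4): z = 32

The maximum is at (0, 4) with z = 32.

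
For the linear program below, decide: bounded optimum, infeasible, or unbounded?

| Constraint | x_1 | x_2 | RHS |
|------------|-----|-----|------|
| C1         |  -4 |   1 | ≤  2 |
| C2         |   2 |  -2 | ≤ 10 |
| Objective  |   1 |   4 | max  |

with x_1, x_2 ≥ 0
Feasible point: (0, 0) satisfies every constraint, so the LP is feasible.
Direction d = (1, 1): for each constraint row a, a·d ≤ 0 —
  (-4)(1) + (1)(1) = -3 ≤ 0
  (2)(1) + (-2)(1) = 0 ≤ 0
and d ≥ 0, so (0, 0) + t·d stays feasible for every t ≥ 0. Along this ray z = x_1 + 4x_2 changes by 5 per unit t, so z → +∞.

The LP is unbounded; z can be made arbitrarily large.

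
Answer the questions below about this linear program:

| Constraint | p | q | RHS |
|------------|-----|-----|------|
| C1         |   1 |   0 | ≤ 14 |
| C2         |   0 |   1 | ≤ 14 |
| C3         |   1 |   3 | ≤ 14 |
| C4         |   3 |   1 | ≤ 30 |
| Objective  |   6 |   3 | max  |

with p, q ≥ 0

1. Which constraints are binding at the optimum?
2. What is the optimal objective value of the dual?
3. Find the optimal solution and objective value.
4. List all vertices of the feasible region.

1. C3, C4
2. 61.5 (by strong duality, equal to the primal optimum)
3. p = 9.5, q = 1.5, z = 61.5
4. (0, 0), (10, 0), (9.5, 1.5), (0, 4.667)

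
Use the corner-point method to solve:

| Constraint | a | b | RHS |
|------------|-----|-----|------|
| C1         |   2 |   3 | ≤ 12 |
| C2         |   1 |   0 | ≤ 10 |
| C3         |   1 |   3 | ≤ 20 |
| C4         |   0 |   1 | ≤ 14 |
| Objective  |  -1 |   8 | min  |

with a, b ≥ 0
Each vertex is the intersection of two constraint boundaries that also satisfies all remaining constraints:
  a = 0 and b = 0 → (0, 0)
  2a + 3b = 12 and b = 0 → (6, 0)
  2a + 3b = 12 and a = 0 → (0, 4)

Evaluating z = -a + 8b at each vertex:
  (0, 0): z = 0
  (6, 0): z = -6
  (0, 4): z = 32

The minimum is at (6, 0) with z = -6.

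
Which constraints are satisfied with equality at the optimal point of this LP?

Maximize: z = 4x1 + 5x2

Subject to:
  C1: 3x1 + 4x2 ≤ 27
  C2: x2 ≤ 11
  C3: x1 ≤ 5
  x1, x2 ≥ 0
Optimal: x1 = 5, x2 = 3
Slack at optimum:
  C1: slack = 0 (binding)
  C2: slack = 8
  C3: slack = 0 (binding)
  x1 ≥ 0: x1 = 5
  x2 ≥ 0: x2 = 3
Binding constraints: C1, C3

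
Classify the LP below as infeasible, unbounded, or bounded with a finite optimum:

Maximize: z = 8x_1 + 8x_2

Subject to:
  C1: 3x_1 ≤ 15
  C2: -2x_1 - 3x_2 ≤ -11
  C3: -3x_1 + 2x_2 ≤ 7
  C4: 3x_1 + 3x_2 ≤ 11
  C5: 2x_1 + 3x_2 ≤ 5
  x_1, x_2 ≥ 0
C5 requires 2x_1 + 3x_2 ≤ 5, while C2 (-2x_1 - 3x_2 ≤ -11) is equivalent to 2x_1 + 3x_2 ≥ 11. Together they would need 11 ≤ 2x_1 + 3x_2 ≤ 5, which is impossible since 11 > 5. No point satisfies all constraints.

The feasible region is empty; the LP is infeasible.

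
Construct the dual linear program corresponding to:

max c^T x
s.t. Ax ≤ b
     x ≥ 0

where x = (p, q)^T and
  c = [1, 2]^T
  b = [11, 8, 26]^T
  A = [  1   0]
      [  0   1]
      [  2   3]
Minimize: z = 11y1 + 8y2 + 26y3

Subject to:
  C1: -y1 - 2y3 ≤ -1
  C2: -y2 - 3y3 ≤ -2
  y1, y2, y3 ≥ 0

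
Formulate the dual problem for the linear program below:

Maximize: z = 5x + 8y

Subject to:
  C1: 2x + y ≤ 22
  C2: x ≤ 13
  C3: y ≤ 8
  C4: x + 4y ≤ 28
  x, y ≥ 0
Minimize: z = 22y1 + 13y2 + 8y3 + 28y4

Subject to:
  C1: -2y1 - y2 - y4 ≤ -5
  C2: -y1 - y3 - 4y4 ≤ -8
  y1, y2, y3, y4 ≥ 0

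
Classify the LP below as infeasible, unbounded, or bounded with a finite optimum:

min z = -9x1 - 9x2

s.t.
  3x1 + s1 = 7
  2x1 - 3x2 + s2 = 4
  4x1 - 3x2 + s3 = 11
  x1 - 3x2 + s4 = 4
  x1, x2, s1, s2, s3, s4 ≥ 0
Feasible point: (0, 0) satisfies every constraint, so the LP is feasible.
Direction d = (0, 1): for each constraint row a, a·d ≤ 0 —
  (3)(0) + (0)(1) = 0 ≤ 0
  (2)(0) + (-3)(1) = -3 ≤ 0
  (4)(0) + (-3)(1) = -3 ≤ 0
  (1)(0) + (-3)(1) = -3 ≤ 0
and d ≥ 0, so (0, 0) + t·d stays feasible for every t ≥ 0. Along this ray z = -9x1 - 9x2 changes by -9 per unit t, so z → −∞.

Unbounded: there is a feasible ray along which z → −∞.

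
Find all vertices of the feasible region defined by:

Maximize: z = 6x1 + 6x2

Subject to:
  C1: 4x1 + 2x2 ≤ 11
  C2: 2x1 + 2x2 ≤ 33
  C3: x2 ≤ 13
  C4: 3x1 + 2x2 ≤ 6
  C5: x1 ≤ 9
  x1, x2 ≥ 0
Each vertex is the intersection of two constraint boundaries that also satisfies all remaining constraints:
  x1 = 0 and x2 = 0 → (0, 0)
  3x1 + 2x2 = 6 and x2 = 0 → (2, 0)
  3x1 + 2x2 = 6 and x1 = 0 → (0, 3)

Vertices: (0, 0), (2, 0), (0, 3)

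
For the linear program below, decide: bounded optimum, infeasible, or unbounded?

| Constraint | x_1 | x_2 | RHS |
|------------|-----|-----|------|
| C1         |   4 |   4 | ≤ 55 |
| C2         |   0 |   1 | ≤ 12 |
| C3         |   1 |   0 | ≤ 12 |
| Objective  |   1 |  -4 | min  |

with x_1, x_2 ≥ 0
The point (0, 12) satisfies every constraint, so the LP is feasible; the constraints give x_1 ≤ 12 and x_2 ≤ 12, which with x_1, x_2 ≥ 0 keep the feasible region inside a bounded box. A feasible, bounded LP attains a finite optimum at a vertex.

Feasible with finite optimum z* = -48 at (0, 12).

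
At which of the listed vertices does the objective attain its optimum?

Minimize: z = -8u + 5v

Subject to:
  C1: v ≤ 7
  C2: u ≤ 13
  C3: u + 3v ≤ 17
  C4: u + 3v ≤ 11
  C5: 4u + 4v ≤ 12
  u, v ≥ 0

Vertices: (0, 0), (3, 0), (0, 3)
Evaluating z = -8u + 5v at each vertex:
  (0, 0): z = 0
  (3, 0): z = -24
  (0, 3): z = 15

The smallest value is z = -24, attained at (3, 0).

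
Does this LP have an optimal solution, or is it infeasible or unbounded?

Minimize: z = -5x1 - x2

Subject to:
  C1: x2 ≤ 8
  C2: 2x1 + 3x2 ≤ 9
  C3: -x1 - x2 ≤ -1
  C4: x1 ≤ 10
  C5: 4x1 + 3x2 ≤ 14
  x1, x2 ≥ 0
The point (3.5, 0) satisfies every constraint, so the LP is feasible; the constraints give x1 ≤ 10 and x2 ≤ 8, which with x1, x2 ≥ 0 keep the feasible region inside a bounded box. A feasible, bounded LP attains a finite optimum at a vertex.

Evaluating z = -5x1 - x2 at each vertex:
  (0, 1): z = -1
  (1, 0): z = -5
  (3.5, 0): z = -17.5
  (2.5, 1.333): z = -13.83
  (0, 3): z = -3

Feasible with finite optimum z* = -17.5 at (3.5, 0).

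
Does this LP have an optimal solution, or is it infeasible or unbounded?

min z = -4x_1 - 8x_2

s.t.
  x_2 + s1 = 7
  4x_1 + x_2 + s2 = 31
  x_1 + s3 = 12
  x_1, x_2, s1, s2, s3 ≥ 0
The point (6, 7) satisfies every constraint, so the LP is feasible; the constraints give x_1 ≤ 12 and x_2 ≤ 7, which with x_1, x_2 ≥ 0 keep the feasible region inside a bounded box. A feasible, bounded LP attains a finite optimum at a vertex.

Evaluating z = -4x_1 - 8x_2 at each vertex:
  (0, 0): z = 0
  (7.75, 0): z = -31
  (6, 7): z = -80
  (0, 7): z = -56

Feasible with finite optimum z* = -80 at (6, 7).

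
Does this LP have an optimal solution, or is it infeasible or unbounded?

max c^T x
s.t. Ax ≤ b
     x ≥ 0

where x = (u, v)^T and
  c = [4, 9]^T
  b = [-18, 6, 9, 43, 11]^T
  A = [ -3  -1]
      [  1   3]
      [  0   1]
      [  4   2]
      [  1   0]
The point (6, 0) satisfies every constraint, so the LP is feasible; the constraints give u ≤ 11 and v ≤ 9, which with u, v ≥ 0 keep the feasible region inside a bounded box. A feasible, bounded LP attains a finite optimum at a vertex.

Bounded optimum: z* = 24 at (6, 0).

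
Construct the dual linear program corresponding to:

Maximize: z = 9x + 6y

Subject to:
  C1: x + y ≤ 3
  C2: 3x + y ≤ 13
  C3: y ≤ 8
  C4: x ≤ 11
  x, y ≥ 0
Minimize: z = 3y1 + 13y2 + 8y3 + 11y4

Subject to:
  C1: -y1 - 3y2 - y4 ≤ -9
  C2: -y1 - y2 - y3 ≤ -6
  y1, y2, y3, y4 ≥ 0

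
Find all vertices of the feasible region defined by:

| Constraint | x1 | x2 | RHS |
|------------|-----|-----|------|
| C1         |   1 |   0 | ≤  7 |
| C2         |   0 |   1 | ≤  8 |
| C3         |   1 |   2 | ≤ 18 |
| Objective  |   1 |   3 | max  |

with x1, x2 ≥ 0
Each vertex is the intersection of two constraint boundaries that also satisfies all remaining constraints:
  x1 = 0 and x2 = 0 → (0, 0)
  x1 = 7 and x2 = 0 → (7, 0)
  x1 = 7 and x1 + 2x2 = 18 → (7, 5.5)
  x2 = 8 and x1 + 2x2 = 18 → (2, 8)
  x2 = 8 and x1 = 0 → (0, 8)

Vertices: (0, 0), (7, 0), (7, 5.5), (2, 8), (0, 8)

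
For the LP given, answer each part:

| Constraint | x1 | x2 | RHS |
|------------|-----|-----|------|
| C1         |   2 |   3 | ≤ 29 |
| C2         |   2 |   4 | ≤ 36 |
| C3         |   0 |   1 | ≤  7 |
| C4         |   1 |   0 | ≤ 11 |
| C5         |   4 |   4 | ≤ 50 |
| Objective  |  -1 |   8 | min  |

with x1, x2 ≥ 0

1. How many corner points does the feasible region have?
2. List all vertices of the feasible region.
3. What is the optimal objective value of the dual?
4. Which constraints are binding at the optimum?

1. 6
2. (0, 0), (11, 0), (11, 1.5), (8.5, 4), (4, 7), (0, 7)
3. -11 (by strong duality, equal to the primal optimum)
4. C4, x2 ≥ 0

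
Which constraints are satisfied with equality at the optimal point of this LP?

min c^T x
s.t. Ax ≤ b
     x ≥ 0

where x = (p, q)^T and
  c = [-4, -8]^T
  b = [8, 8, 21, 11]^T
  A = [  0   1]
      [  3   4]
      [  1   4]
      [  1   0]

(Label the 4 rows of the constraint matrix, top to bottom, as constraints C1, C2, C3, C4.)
Optimal: p = 0, q = 2
Binding: C2, p ≥ 0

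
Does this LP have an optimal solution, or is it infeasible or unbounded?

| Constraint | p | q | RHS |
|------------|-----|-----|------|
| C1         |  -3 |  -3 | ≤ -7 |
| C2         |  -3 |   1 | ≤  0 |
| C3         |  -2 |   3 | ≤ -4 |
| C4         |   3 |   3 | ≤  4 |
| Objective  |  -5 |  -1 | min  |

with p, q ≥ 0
C4 requires 3p + 3q ≤ 4, while C1 (-3p - 3q ≤ -7) is equivalent to 3p + 3q ≥ 7. Together they would need 7 ≤ 3p + 3q ≤ 4, which is impossible since 7 > 4. No point satisfies all constraints.

Infeasible — the constraint set is empty.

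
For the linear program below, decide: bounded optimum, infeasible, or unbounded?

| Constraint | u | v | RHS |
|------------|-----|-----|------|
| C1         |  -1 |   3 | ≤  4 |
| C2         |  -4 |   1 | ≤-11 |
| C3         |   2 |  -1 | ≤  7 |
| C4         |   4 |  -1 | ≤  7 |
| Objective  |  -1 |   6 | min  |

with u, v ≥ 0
C4 requires 4u - v ≤ 7, while C2 (-4u + v ≤ -11) is equivalent to 4u - v ≥ 11. Together they would need 11 ≤ 4u - v ≤ 7, which is impossible since 11 > 7. No point satisfies all constraints.

Infeasible — the constraint set is empty.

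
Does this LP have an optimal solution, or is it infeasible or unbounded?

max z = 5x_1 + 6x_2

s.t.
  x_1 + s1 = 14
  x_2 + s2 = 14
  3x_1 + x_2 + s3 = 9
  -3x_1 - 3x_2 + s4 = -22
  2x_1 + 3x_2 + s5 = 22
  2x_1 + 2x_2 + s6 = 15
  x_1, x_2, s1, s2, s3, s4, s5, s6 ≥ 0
The point (0.5, 7) satisfies every constraint, so the LP is feasible; the constraints give x_1 ≤ 14 and x_2 ≤ 14, which with x_1, x_2 ≥ 0 keep the feasible region inside a bounded box. A feasible, bounded LP attains a finite optimum at a vertex.

Feasible with finite optimum z* = 44.5 at (0.5, 7).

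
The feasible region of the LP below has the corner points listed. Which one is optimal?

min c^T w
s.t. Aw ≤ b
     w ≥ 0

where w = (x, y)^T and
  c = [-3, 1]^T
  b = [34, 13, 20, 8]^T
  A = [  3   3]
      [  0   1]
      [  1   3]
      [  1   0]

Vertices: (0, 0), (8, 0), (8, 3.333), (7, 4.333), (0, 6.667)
Evaluating z = -3x + y at each vertex:
  (0, 0): z = 0
  (8, 0): z = -24
  (8, 3.333): z = -20.67
  (7, 4.333): z = -16.67
  (0, 6.667): z = 6.667

The smallest value is z = -24, attained at (8, 0).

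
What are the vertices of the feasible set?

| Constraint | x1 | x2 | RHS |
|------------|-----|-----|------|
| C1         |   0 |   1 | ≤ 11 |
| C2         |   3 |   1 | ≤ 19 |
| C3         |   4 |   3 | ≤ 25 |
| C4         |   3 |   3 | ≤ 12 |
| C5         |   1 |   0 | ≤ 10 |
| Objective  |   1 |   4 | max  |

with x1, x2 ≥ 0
Each vertex is the intersection of two constraint boundaries that also satisfies all remaining constraints:
  x1 = 0 and x2 = 0 → (0, 0)
  3x1 + 3x2 = 12 and x2 = 0 → (4, 0)
  3x1 + 3x2 = 12 and x1 = 0 → (0, 4)

Vertices: (0, 0), (4, 0), (0, 4)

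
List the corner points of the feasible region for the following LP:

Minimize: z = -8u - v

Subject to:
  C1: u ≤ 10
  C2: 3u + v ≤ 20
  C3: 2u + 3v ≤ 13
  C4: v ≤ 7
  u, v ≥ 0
Each vertex is the intersection of two constraint boundaries that also satisfies all remaining constraints:
  u = 0 and v = 0 → (0, 0)
  2u + 3v = 13 and v = 0 → (6.5, 0)
  2u + 3v = 13 and u = 0 → (0, 4.333)

Vertices: (0, 0), (6.5, 0), (0, 4.333)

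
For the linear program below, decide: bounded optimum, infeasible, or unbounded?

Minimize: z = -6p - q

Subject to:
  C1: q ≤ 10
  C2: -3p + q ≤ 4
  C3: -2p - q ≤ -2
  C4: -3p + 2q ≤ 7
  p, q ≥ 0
Feasible point: (1, 0) satisfies every constraint, so the LP is feasible.
Direction d = (1, 0): for each constraint row a, a·d ≤ 0 —
  (0)(1) + (1)(0) = 0 ≤ 0
  (-3)(1) + (1)(0) = -3 ≤ 0
  (-2)(1) + (-1)(0) = -2 ≤ 0
  (-3)(1) + (2)(0) = -3 ≤ 0
and d ≥ 0, so (1, 0) + t·d stays feasible for every t ≥ 0. Along this ray z = -6p - q changes by -6 per unit t, so z → −∞.

Unbounded: there is a feasible ray along which z → −∞.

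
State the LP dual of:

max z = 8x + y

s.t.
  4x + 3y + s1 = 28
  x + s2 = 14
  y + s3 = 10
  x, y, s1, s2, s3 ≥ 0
Minimize: z = 28y1 + 14y2 + 10y3

Subject to:
  C1: -4y1 - y2 ≤ -8
  C2: -3y1 - y3 ≤ -1
  y1, y2, y3 ≥ 0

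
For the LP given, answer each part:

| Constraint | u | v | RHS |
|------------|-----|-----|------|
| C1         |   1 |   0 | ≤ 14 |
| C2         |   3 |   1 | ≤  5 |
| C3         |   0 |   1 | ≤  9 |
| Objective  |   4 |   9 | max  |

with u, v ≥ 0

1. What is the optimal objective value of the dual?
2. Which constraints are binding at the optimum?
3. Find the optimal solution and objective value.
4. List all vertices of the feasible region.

1. 45 (by strong duality, equal to the primal optimum)
2. C2, u ≥ 0
3. u = 0, v = 5, z = 45
4. (0, 0), (1.667, 0), (0, 5)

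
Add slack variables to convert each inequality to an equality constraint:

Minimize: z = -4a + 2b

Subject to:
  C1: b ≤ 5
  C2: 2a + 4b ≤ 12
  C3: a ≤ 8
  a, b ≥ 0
min z = -4a + 2b

s.t.
  b + s1 = 5
  2a + 4b + s2 = 12
  a + s3 = 8
  a, b, s1, s2, s3 ≥ 0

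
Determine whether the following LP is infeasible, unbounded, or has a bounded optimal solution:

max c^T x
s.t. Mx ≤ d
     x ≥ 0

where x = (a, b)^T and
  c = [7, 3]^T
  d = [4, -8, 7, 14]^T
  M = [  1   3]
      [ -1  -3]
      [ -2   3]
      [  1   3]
One constraint requires a + 3b ≤ 4, while the constraint -a - 3b ≤ -8 is equivalent to a + 3b ≥ 8. Together they would need 8 ≤ a + 3b ≤ 4, which is impossible since 8 > 4. No point satisfies all constraints.

Infeasible — the constraint set is empty.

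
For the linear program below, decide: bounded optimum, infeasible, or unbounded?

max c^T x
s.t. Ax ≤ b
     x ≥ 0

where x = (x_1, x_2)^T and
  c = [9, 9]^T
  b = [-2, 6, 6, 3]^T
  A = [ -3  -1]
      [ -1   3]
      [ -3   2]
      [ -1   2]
Feasible point: (1, 0) satisfies every constraint, so the LP is feasible.
Direction d = (1, 0): for each constraint row a, a·d ≤ 0 —
  (-3)(1) + (-1)(0) = -3 ≤ 0
  (-1)(1) + (3)(0) = -1 ≤ 0
  (-3)(1) + (2)(0) = -3 ≤ 0
  (-1)(1) + (2)(0) = -1 ≤ 0
and d ≥ 0, so (1, 0) + t·d stays feasible for every t ≥ 0. Along this ray z = 9x_1 + 9x_2 changes by 9 per unit t, so z → +∞.

The LP is unbounded; z can be made arbitrarily large.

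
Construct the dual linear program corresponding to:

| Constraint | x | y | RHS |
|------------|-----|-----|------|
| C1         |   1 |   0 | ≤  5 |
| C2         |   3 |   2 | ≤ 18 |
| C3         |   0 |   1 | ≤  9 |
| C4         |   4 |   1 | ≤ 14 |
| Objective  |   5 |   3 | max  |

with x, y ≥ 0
Minimize: z = 5y1 + 18y2 + 9y3 + 14y4

Subject to:
  C1: -y1 - 3y2 - 4y4 ≤ -5
  C2: -2y2 - y3 - y4 ≤ -3
  y1, y2, y3, y4 ≥ 0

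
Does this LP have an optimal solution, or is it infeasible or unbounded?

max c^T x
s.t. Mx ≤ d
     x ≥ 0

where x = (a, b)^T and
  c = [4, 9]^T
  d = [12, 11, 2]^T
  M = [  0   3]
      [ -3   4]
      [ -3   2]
Feasible point: (0, 0) satisfies every constraint, so the LP is feasible.
Direction d = (1, 0): for each constraint row a, a·d ≤ 0 —
  (0)(1) + (3)(0) = 0 ≤ 0
  (-3)(1) + (4)(0) = -3 ≤ 0
  (-3)(1) + (2)(0) = -3 ≤ 0
and d ≥ 0, so (0, 0) + t·d stays feasible for every t ≥ 0. Along this ray z = 4a + 9b changes by 4 per unit t, so z → +∞.

Unbounded: there is a feasible ray along which z → +∞.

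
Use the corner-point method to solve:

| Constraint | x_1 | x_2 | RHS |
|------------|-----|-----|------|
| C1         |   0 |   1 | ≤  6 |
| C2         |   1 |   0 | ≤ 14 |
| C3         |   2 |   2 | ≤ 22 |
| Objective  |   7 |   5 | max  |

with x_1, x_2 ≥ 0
x_1 = 11, x_2 = 0, z = 77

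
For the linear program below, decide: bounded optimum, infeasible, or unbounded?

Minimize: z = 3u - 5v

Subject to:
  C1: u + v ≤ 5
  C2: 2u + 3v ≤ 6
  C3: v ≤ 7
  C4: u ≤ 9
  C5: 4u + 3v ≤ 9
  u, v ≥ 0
The point (0, 2) satisfies every constraint, so the LP is feasible; the constraints give u ≤ 9 and v ≤ 7, which with u, v ≥ 0 keep the feasible region inside a bounded box. A feasible, bounded LP attains a finite optimum at a vertex.

Bounded optimum: z* = -10 at (0, 2).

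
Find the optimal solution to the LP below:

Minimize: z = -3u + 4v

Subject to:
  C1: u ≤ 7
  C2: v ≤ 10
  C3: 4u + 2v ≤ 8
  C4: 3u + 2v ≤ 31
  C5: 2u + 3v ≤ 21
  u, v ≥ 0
u = 2, v = 0, z = -6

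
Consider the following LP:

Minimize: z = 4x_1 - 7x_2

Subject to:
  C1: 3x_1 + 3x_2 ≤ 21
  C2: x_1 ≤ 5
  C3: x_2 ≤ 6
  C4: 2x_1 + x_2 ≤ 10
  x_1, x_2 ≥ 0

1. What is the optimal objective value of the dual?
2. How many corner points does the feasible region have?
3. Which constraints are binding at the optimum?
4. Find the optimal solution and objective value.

1. -42 (by strong duality, equal to the primal optimum)
2. 5
3. C3, x_1 ≥ 0
4. x_1 = 0, x_2 = 6, z = -42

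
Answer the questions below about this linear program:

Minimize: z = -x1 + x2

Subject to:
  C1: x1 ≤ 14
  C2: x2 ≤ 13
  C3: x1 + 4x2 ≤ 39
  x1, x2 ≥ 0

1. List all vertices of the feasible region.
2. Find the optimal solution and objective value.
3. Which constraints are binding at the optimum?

1. (0, 0), (14, 0), (14, 6.25), (0, 9.75)
2. x1 = 14, x2 = 0, z = -14
3. C1, x2 ≥ 0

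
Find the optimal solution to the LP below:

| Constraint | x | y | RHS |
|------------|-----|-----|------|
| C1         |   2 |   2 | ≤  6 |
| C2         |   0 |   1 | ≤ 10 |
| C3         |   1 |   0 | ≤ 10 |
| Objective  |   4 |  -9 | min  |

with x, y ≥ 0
Each vertex is the intersection of two constraint boundaries that also satisfies all remaining constraints:
  x = 0 and y = 0 → (0, 0)
  2x + 2y = 6 and y = 0 → (3, 0)
  2x + 2y = 6 and x = 0 → (0, 3)

Evaluating z = 4x - 9y at each vertex:
  (0, 0): z = 0
  (3, 0): z = 12
  (0, 3): z = -27

The minimum is at (0, 3) with z = -27.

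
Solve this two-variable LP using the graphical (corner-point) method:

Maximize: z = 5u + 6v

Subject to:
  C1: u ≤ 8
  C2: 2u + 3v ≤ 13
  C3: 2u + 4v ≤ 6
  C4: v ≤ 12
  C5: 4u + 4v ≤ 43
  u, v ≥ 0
Each vertex is the intersection of two constraint boundaries that also satisfies all remaining constraints:
  u = 0 and v = 0 → (0, 0)
  2u + 4v = 6 and v = 0 → (3, 0)
  2u + 4v = 6 and u = 0 → (0, 1.5)

Evaluating z = 5u + 6v at each vertex:
  (0, 0): z = 0
  (3, 0): z = 15
  (0, 1.5): z = 9

The maximum is at (3, 0) with z = 15.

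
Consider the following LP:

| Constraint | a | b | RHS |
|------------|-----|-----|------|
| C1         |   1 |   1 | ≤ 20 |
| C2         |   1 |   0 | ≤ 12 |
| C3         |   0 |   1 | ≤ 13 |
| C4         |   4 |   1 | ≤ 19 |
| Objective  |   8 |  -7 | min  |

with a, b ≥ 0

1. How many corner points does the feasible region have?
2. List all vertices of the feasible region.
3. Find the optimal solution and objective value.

1. 4
2. (0, 0), (4.75, 0), (1.5, 13), (0, 13)
3. a = 0, b = 13, z = -91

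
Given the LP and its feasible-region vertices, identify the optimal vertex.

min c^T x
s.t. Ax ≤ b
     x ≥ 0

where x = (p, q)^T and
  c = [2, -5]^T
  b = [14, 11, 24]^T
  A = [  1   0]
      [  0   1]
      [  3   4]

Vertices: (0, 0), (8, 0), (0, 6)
Evaluating z = 2p - 5q at each vertex:
  (0, 0): z = 0
  (8, 0): z = 16
  (0, 6): z = -30

The smallest value is z = -30, attained at (0, 6).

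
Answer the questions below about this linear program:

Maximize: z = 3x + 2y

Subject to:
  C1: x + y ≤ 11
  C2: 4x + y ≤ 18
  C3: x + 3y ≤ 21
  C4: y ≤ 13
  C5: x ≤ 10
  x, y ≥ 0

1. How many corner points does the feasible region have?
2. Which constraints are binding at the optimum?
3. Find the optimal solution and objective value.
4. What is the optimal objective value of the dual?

1. 4
2. C2, C3
3. x = 3, y = 6, z = 21
4. 21 (by strong duality, equal to the primal optimum)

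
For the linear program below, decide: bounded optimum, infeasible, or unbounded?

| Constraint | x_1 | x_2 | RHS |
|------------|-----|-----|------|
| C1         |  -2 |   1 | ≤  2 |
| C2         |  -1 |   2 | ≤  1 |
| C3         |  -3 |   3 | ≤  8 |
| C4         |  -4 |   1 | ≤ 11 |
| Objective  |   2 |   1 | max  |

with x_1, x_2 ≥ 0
Feasible point: (0, 0) satisfies every constraint, so the LP is feasible.
Direction d = (1, 0): for each constraint row a, a·d ≤ 0 —
  (-2)(1) + (1)(0) = -2 ≤ 0
  (-1)(1) + (2)(0) = -1 ≤ 0
  (-3)(1) + (3)(0) = -3 ≤ 0
  (-4)(1) + (1)(0) = -4 ≤ 0
and d ≥ 0, so (0, 0) + t·d stays feasible for every t ≥ 0. Along this ray z = 2x_1 + x_2 changes by 2 per unit t, so z → +∞.

Unbounded — the objective can increase without bound over the feasible region.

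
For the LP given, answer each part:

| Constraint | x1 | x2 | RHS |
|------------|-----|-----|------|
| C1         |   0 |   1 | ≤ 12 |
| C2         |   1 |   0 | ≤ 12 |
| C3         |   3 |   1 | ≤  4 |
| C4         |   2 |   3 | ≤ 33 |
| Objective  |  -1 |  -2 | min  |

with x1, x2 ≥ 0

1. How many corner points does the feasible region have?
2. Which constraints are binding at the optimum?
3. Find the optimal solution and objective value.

1. 3
2. C3, x1 ≥ 0
3. x1 = 0, x2 = 4, z = -8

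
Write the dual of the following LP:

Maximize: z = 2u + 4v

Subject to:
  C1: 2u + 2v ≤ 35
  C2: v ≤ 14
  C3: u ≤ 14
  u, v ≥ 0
Minimize: z = 35y1 + 14y2 + 14y3

Subject to:
  C1: -2y1 - y3 ≤ -2
  C2: -2y1 - y2 ≤ -4
  y1, y2, y3 ≥ 0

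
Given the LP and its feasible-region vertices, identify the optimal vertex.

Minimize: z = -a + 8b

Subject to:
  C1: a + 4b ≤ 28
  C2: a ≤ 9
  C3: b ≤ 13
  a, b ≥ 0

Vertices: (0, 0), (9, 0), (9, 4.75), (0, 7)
Evaluating z = -a + 8b at each vertex:
  (0, 0): z = 0
  (9, 0): z = -9
  (9, 4.75): z = 29
  (0, 7): z = 56

The smallest value is z = -9, attained at (9, 0).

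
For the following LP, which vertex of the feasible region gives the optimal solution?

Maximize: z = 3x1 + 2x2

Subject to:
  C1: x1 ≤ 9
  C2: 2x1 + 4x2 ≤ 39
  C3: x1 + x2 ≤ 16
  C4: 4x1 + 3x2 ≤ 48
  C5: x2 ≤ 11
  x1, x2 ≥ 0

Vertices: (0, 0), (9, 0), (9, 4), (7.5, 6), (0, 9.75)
Evaluating z = 3x1 + 2x2 at each vertex:
  (0, 0): z = 0
  (9, 0): z = 27
  (9, 4): z = 35
  (7.5, 6): z = 34.5
  (0, 9.75): z = 19.5

The largest value is z = 35, attained at (9, 4).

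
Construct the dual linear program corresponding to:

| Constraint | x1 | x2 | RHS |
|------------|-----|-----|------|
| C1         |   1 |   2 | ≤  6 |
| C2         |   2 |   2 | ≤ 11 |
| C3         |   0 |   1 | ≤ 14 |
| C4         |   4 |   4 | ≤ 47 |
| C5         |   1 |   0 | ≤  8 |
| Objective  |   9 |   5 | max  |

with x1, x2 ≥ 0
Minimize: z = 6y1 + 11y2 + 14y3 + 47y4 + 8y5

Subject to:
  C1: -y1 - 2y2 - 4y4 - y5 ≤ -9
  C2: -2y1 - 2y2 - y3 - 4y4 ≤ -5
  y1, y2, y3, y4, y5 ≥ 0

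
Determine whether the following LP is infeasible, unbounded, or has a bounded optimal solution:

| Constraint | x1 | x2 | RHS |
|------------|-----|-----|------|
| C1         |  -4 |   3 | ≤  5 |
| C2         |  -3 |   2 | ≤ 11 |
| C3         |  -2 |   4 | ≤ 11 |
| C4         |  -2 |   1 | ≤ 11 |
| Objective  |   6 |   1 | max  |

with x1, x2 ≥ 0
Feasible point: (0, 0) satisfies every constraint, so the LP is feasible.
Direction d = (1, 0): for each constraint row a, a·d ≤ 0 —
  (-4)(1) + (3)(0) = -4 ≤ 0
  (-3)(1) + (2)(0) = -3 ≤ 0
  (-2)(1) + (4)(0) = -2 ≤ 0
  (-2)(1) + (1)(0) = -2 ≤ 0
and d ≥ 0, so (0, 0) + t·d stays feasible for every t ≥ 0. Along this ray z = 6x1 + x2 changes by 6 per unit t, so z → +∞.

Unbounded — the objective can increase without bound over the feasible region.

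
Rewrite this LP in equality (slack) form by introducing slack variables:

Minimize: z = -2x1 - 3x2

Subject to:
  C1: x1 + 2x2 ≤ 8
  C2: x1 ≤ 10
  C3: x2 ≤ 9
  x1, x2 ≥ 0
min z = -2x1 - 3x2

s.t.
  x1 + 2x2 + s1 = 8
  x1 + s2 = 10
  x2 + s3 = 9
  x1, x2, s1, s2, s3 ≥ 0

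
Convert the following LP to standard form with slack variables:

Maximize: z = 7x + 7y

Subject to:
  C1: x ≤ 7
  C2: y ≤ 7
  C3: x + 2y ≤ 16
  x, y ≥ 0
max z = 7x + 7y

s.t.
  x + s1 = 7
  y + s2 = 7
  x + 2y + s3 = 16
  x, y, s1, s2, s3 ≥ 0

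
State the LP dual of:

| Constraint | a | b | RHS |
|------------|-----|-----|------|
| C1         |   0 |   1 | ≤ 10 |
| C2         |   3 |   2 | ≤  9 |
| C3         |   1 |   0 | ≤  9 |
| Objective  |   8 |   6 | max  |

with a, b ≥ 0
Minimize: z = 10y1 + 9y2 + 9y3

Subject to:
  C1: -3y2 - y3 ≤ -8
  C2: -y1 - 2y2 ≤ -6
  y1, y2, y3 ≥ 0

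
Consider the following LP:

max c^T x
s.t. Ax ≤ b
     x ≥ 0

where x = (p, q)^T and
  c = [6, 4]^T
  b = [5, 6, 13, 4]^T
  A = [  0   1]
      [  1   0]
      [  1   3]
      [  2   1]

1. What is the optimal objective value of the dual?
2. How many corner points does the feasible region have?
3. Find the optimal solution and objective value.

1. 16 (by strong duality, equal to the primal optimum)
2. 3
3. p = 0, q = 4, z = 16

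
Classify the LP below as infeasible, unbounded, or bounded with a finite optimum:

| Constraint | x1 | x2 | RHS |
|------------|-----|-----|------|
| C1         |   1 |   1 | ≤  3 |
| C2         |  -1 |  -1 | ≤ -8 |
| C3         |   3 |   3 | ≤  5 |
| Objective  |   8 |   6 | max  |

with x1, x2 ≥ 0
C1 requires x1 + x2 ≤ 3, while C2 (-x1 - x2 ≤ -8) is equivalent to x1 + x2 ≥ 8. Together they would need 8 ≤ x1 + x2 ≤ 3, which is impossible since 8 > 3. No point satisfies all constraints.

The feasible region is empty; the LP is infeasible.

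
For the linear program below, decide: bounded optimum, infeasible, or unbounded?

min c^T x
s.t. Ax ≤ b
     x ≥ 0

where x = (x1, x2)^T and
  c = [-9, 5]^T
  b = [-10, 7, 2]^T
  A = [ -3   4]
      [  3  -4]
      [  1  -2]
One constraint requires 3x1 - 4x2 ≤ 7, while the constraint -3x1 + 4x2 ≤ -10 is equivalent to 3x1 - 4x2 ≥ 10. Together they would need 10 ≤ 3x1 - 4x2 ≤ 7, which is impossible since 10 > 7. No point satisfies all constraints.

The feasible region is empty; the LP is infeasible.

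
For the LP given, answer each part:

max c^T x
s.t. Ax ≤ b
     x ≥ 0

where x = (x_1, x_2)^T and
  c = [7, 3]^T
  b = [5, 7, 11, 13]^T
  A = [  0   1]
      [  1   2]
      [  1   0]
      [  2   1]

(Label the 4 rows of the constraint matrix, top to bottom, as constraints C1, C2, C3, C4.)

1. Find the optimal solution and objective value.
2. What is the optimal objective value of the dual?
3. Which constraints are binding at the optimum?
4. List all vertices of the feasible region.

1. x_1 = 6.5, x_2 = 0, z = 45.5
2. 45.5 (by strong duality, equal to the primal optimum)
3. C4, x_2 ≥ 0
4. (0, 0), (6.5, 0), (6.333, 0.3333), (0, 3.5)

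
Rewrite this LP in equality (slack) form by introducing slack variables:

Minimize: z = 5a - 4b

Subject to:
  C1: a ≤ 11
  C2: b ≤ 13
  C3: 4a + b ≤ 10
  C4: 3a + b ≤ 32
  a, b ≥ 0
min z = 5a - 4b

s.t.
  a + s1 = 11
  b + s2 = 13
  4a + b + s3 = 10
  3a + b + s4 = 32
  a, b, s1, s2, s3, s4 ≥ 0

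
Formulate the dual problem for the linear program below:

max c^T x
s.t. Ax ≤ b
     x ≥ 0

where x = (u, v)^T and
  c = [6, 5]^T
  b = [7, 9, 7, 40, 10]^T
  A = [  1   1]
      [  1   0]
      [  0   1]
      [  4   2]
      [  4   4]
Minimize: z = 7y1 + 9y2 + 7y3 + 40y4 + 10y5

Subject to:
  C1: -y1 - y2 - 4y4 - 4y5 ≤ -6
  C2: -y1 - y3 - 2y4 - 4y5 ≤ -5
  y1, y2, y3, y4, y5 ≥ 0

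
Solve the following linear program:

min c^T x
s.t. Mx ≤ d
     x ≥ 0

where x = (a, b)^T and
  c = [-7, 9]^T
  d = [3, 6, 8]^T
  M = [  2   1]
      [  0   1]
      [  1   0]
a = 1.5, b = 0, z = -10.5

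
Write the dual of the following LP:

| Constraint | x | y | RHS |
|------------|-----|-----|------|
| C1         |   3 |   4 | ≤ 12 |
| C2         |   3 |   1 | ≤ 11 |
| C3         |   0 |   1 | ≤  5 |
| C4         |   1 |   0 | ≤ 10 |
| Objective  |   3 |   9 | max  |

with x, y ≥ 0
Minimize: z = 12y1 + 11y2 + 5y3 + 10y4

Subject to:
  C1: -3y1 - 3y2 - y4 ≤ -3
  C2: -4y1 - y2 - y3 ≤ -9
  y1, y2, y3, y4 ≥ 0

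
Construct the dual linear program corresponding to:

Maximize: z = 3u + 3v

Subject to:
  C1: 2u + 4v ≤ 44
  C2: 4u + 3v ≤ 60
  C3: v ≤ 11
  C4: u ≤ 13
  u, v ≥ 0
Minimize: z = 44y1 + 60y2 + 11y3 + 13y4

Subject to:
  C1: -2y1 - 4y2 - y4 ≤ -3
  C2: -4y1 - 3y2 - y3 ≤ -3
  y1, y2, y3, y4 ≥ 0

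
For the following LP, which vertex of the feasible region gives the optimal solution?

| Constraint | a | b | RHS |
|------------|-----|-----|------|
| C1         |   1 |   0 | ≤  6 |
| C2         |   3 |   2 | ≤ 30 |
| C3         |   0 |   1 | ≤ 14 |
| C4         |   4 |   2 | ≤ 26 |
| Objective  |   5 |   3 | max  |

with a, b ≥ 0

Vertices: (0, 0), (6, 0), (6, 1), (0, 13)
Evaluating z = 5a + 3b at each vertex:
  (0, 0): z = 0
  (6, 0): z = 30
  (6, 1): z = 33
  (0, 13): z = 39

The largest value is z = 39, attained at (0, 13).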